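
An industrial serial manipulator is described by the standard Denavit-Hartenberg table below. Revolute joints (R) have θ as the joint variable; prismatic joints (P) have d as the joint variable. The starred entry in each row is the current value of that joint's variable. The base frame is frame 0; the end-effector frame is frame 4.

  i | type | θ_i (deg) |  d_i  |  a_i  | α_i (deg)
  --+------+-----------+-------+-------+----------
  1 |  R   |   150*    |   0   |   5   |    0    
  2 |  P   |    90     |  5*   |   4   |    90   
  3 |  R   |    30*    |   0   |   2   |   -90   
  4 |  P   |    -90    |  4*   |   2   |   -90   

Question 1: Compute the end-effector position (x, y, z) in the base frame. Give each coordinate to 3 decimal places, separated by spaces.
after link 1: o_1 = (-4.3301, 2.5000, 0.0000)
after link 2: o_2 = (-6.3301, -0.9641, 5.0000)
after link 3: o_3 = (-7.1962, -2.4641, 6.0000)
after link 4: o_4 = (-7.9282, 0.2679, 9.4641)

-7.928 0.268 9.464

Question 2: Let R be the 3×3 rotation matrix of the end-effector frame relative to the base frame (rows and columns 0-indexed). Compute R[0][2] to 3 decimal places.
-0.433

End-effector z-axis (col 2 of R) = (-0.4330,-0.7500,0.5000)
R[0][2] = -0.4330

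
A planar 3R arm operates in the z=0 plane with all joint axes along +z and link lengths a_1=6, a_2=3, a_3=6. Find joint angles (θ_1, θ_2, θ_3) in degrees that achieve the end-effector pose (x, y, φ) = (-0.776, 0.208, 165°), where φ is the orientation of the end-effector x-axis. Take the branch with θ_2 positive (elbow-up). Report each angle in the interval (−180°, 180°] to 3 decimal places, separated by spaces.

-44.999 119.991 90.008

wrist centre = target − a_3·(cos φ, sin φ) = (5.0196, -1.3449)
cos θ_2 = (27.0047−6²−3²)/(2·6·3) = -0.4999; θ_2 = 119.9913° (elbow-up)
β = atan2(-1.3449,5.0196) = -14.9992°; ψ = atan2(2.5983,4.5004) = 30.0000°
θ_1 = β − ψ = -44.9992°
θ_3 = φ − θ_1 − θ_2 = 90.0079° (wrapped to (-180°,180°])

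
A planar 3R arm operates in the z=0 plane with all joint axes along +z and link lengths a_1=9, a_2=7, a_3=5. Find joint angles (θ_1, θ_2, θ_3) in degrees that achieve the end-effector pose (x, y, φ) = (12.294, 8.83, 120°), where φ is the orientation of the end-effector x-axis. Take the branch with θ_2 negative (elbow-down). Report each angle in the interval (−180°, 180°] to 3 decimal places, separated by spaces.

30.003 -30.007 120.004

wrist centre = target − a_3·(cos φ, sin φ) = (14.7940, 4.4999)
cos θ_2 = (239.1113−9²−7²)/(2·9·7) = 0.8660; θ_2 = -30.0072° (elbow-down)
β = atan2(4.4999,14.7940) = 16.9181°; ψ = atan2(-3.5008,15.0617) = -13.0848°
θ_1 = β − ψ = 30.0029°
θ_3 = φ − θ_1 − θ_2 = 120.0043° (wrapped to (-180°,180°])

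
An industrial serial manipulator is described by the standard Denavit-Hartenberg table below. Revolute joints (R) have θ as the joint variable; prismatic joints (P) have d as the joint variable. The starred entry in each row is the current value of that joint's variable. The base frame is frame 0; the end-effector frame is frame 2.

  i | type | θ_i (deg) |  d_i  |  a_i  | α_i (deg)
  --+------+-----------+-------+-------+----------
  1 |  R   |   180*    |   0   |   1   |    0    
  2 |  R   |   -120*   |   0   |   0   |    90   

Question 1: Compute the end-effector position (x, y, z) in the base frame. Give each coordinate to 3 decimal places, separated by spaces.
-1.000 0.000 0.000

after link 1: o_1 = (-1.0000, 0.0000, 0.0000)
after link 2: o_2 = (-1.0000, 0.0000, 0.0000)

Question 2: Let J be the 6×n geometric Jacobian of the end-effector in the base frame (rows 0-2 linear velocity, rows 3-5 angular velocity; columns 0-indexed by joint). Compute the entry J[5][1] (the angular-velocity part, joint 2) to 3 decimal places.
axis z_1 = (0.0000,0.0000,1.0000); lever o_n−o_1 = (0.0000,0.0000,0.0000)
cross product → J_v[:, 1] = (0.0000,0.0000,0.0000)
J_ω[:, 1] = z_1
entry J[5][1] = 1.0000

1.000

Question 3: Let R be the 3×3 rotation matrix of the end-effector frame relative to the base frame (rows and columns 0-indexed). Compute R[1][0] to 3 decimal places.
0.866

End-effector x-axis (col 0 of R) = (0.5000,0.8660,0.0000)
R[1][0] = 0.8660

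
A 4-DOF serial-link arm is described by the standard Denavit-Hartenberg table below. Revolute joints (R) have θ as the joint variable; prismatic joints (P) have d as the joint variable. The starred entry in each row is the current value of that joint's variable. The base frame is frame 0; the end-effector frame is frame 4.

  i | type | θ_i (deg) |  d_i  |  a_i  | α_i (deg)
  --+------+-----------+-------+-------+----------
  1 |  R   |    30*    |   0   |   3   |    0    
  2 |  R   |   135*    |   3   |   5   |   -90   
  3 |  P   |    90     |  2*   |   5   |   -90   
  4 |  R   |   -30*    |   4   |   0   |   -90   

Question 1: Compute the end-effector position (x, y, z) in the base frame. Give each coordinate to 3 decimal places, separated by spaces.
after link 1: o_1 = (2.5981, 1.5000, 0.0000)
after link 2: o_2 = (-2.2316, 2.7941, 3.0000)
after link 3: o_3 = (-2.7492, 0.8622, -2.0000)
after link 4: o_4 = (1.1145, -0.1730, -2.0000)

1.115 -0.173 -2.000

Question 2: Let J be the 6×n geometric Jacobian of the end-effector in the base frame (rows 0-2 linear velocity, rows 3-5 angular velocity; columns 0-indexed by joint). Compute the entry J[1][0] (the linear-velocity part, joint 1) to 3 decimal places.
axis z_0 = ẑ; lever o_n−o_0 = (1.1145,-0.1730,-2.0000)
cross product → J_v[:, 0] = (0.1730,1.1145,-0.0000)
J_ω[:, 0] = z_0
entry J[1][0] = 1.1145

1.115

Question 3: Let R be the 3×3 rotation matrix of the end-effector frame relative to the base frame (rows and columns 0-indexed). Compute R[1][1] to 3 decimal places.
0.259

End-effector y-axis (col 1 of R) = (-0.9659,0.2588,0.0000)
R[1][1] = 0.2588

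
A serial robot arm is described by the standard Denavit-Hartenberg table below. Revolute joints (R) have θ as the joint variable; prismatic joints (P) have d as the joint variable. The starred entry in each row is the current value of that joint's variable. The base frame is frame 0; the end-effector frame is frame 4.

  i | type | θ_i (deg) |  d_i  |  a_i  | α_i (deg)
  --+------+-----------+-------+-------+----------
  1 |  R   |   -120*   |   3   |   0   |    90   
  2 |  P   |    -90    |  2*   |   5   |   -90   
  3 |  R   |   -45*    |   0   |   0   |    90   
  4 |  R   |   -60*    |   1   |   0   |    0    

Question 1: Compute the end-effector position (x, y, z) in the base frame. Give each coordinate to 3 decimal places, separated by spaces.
-2.344 1.354 -1.293

after link 1: o_1 = (0.0000, 0.0000, 3.0000)
after link 2: o_2 = (-1.7321, 1.0000, -2.0000)
after link 3: o_3 = (-1.7321, 1.0000, -2.0000)
after link 4: o_4 = (-2.3444, 1.3536, -1.2929)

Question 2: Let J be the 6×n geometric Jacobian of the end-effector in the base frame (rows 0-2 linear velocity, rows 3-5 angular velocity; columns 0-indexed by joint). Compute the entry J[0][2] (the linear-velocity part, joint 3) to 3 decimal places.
axis z_2 = (-0.5000,-0.8660,0.0000); lever o_n−o_2 = (-0.6124,0.3536,0.7071)
cross product → J_v[:, 2] = (-0.6124,0.3536,-0.7071)
J_ω[:, 2] = z_2
entry J[0][2] = -0.6124

-0.612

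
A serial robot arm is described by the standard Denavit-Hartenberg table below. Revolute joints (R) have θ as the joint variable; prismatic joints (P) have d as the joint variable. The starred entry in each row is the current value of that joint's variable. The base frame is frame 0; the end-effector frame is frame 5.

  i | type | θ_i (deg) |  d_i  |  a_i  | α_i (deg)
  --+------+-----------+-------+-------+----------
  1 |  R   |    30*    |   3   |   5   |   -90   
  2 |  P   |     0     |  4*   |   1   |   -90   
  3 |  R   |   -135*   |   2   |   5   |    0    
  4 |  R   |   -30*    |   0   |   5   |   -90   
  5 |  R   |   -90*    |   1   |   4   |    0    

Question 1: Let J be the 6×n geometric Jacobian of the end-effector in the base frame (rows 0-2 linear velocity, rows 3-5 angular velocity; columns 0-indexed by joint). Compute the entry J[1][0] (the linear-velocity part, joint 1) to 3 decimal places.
axis z_0 = ẑ; lever o_n−o_0 = (-6.7219,7.4300,-3.0000)
cross product → J_v[:, 0] = (-7.4300,-6.7219,0.0000)
J_ω[:, 0] = z_0
entry J[1][0] = -6.7219

-6.722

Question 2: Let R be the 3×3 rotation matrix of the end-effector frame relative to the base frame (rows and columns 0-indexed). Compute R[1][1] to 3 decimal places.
-0.259

End-effector y-axis (col 1 of R) = (-0.9659,-0.2588,0.0000)
R[1][1] = -0.2588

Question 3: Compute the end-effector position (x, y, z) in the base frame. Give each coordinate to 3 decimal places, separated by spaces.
-6.722 7.430 -3.000

after link 1: o_1 = (4.3301, 2.5000, 3.0000)
after link 2: o_2 = (3.1962, 6.4641, 3.0000)
after link 3: o_3 = (-1.6335, 7.7582, 1.0000)
after link 4: o_4 = (-6.4631, 6.4641, 1.0000)
after link 5: o_5 = (-6.7219, 7.4300, -3.0000)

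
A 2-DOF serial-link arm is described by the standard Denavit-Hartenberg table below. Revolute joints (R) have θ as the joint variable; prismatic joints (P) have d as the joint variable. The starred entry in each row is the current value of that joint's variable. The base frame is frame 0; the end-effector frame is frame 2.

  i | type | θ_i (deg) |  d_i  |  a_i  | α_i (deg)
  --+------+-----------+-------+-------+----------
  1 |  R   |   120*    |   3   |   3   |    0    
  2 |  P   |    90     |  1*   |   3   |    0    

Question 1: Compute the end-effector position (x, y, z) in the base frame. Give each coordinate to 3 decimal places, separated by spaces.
after link 1: o_1 = (-1.5000, 2.5981, 3.0000)
after link 2: o_2 = (-4.0981, 1.0981, 4.0000)

-4.098 1.098 4.000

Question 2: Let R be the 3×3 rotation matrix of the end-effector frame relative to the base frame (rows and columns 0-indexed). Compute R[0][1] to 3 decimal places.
End-effector y-axis (col 1 of R) = (0.5000,-0.8660,0.0000)
R[0][1] = 0.5000

0.500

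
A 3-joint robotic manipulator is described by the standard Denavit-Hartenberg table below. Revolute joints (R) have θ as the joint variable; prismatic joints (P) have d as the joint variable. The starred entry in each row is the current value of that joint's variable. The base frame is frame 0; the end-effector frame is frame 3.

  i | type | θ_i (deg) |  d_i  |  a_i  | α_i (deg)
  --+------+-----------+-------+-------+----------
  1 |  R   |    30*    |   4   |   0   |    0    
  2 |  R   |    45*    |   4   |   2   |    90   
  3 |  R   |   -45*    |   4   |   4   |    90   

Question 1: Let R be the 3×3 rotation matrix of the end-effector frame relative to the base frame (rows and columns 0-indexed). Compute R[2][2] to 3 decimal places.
-0.707

End-effector z-axis (col 2 of R) = (-0.1830,-0.6830,-0.7071)
R[2][2] = -0.7071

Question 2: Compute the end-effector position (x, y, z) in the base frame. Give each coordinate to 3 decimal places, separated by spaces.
5.113 3.629 5.172

after link 1: o_1 = (0.0000, 0.0000, 4.0000)
after link 2: o_2 = (0.5176, 1.9319, 8.0000)
after link 3: o_3 = (5.1134, 3.6286, 5.1716)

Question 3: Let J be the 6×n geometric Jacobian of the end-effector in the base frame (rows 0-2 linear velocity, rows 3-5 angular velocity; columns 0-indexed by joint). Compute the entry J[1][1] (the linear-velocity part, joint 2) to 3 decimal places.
5.113

axis z_1 = (0.0000,0.0000,1.0000); lever o_n−o_1 = (5.1134,3.6286,1.1716)
cross product → J_v[:, 1] = (-3.6286,5.1134,0.0000)
J_ω[:, 1] = z_1
entry J[1][1] = 5.1134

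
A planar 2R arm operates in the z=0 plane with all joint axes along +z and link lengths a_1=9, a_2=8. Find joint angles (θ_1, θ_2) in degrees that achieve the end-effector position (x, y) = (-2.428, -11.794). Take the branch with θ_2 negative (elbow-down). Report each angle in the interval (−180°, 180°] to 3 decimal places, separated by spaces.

cos θ_2 = (144.9936−9²−8²)/(2·9·8) = -0.0000; θ_2 = -90.0025° (elbow-down)
β = atan2(-11.7940,-2.4280) = -101.6328°; ψ = atan2(-8.0000,8.9996) = -41.6347°
θ_1 = β − ψ = -59.9982°

-59.998 -90.003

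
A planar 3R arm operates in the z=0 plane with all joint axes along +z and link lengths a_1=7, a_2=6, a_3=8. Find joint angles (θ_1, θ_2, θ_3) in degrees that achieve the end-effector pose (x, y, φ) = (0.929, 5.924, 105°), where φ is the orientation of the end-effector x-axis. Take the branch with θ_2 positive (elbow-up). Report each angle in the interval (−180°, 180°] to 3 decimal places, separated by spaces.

-89.997 150.006 44.992

wrist centre = target − a_3·(cos φ, sin φ) = (2.9996, -1.8034)
cos θ_2 = (12.2496−7²−6²)/(2·7·6) = -0.8661; θ_2 = 150.0058° (elbow-up)
β = atan2(-1.8034,2.9996) = -31.0153°; ψ = atan2(2.9995,1.8035) = 58.9821°
θ_1 = β − ψ = -89.9974°
θ_3 = φ − θ_1 − θ_2 = 44.9916° (wrapped to (-180°,180°])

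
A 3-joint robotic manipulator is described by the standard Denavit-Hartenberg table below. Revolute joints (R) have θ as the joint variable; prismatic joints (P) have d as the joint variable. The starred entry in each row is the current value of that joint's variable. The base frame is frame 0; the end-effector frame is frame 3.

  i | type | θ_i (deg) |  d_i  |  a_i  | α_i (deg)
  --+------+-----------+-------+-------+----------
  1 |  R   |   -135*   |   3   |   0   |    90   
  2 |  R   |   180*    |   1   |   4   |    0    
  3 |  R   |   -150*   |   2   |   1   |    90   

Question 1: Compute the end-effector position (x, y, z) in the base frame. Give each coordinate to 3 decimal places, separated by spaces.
after link 1: o_1 = (0.0000, 0.0000, 3.0000)
after link 2: o_2 = (2.1213, 3.5355, 3.0000)
after link 3: o_3 = (0.0947, 4.3374, 3.5000)

0.095 4.337 3.500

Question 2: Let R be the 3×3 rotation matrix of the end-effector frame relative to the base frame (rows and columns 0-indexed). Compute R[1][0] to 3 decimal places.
-0.612

End-effector x-axis (col 0 of R) = (-0.6124,-0.6124,0.5000)
R[1][0] = -0.6124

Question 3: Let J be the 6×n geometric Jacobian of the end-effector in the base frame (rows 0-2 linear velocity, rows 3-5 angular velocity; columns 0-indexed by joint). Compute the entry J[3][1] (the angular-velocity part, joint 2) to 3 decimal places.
-0.707

axis z_1 = (-0.7071,0.7071,0.0000); lever o_n−o_1 = (0.0947,4.3374,0.5000)
cross product → J_v[:, 1] = (0.3536,0.3536,-3.1340)
J_ω[:, 1] = z_1
entry J[3][1] = -0.7071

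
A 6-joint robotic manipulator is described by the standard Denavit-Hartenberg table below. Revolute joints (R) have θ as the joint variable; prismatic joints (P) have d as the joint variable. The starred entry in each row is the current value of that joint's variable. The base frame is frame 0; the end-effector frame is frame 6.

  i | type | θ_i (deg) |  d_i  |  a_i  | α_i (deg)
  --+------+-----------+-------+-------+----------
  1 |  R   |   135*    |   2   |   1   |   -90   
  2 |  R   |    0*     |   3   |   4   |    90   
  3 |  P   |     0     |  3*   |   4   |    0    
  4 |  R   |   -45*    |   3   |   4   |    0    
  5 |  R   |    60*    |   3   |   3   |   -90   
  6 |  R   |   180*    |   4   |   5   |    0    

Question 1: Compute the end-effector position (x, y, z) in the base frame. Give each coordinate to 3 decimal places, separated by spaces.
-8.753 3.779 11.000

after link 1: o_1 = (-0.7071, 0.7071, 2.0000)
after link 2: o_2 = (-5.6569, 1.4142, 2.0000)
after link 3: o_3 = (-8.4853, 4.2426, 5.0000)
after link 4: o_4 = (-8.4853, 8.2426, 8.0000)
after link 5: o_5 = (-11.0834, 9.7426, 11.0000)
after link 6: o_6 = (-8.7532, 3.7785, 11.0000)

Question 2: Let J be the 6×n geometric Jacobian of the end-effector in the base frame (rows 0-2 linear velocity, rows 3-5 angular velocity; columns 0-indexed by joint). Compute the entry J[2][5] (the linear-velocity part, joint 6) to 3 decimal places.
5.000

axis z_5 = (-0.5000,-0.8660,0.0000); lever o_n−o_5 = (2.3301,-5.9641,0.0000)
cross product → J_v[:, 5] = (0.0000,0.0000,5.0000)
J_ω[:, 5] = z_5
entry J[2][5] = 5.0000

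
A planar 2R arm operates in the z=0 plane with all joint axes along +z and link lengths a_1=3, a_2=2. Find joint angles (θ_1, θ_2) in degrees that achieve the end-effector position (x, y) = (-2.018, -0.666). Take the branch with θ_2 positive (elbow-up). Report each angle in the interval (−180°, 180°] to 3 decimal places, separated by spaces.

cos θ_2 = (4.5159−3²−2²)/(2·3·2) = -0.7070; θ_2 = 134.9922° (elbow-up)
β = atan2(-0.6660,-2.0180) = -161.7356°; ψ = atan2(1.4144,1.5860) = 41.7272°
θ_1 = β − ψ = -203.4628°

156.537 134.992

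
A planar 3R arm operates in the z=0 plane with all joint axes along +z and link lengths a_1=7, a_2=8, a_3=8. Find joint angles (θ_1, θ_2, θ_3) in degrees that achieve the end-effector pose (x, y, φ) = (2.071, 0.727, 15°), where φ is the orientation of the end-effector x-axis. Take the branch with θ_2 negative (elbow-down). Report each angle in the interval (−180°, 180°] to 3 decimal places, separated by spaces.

wrist centre = target − a_3·(cos φ, sin φ) = (-5.6564, -1.3436)
cos θ_2 = (33.8001−7²−8²)/(2·7·8) = -0.7071; θ_2 = -135.0029° (elbow-down)
β = atan2(-1.3436,-5.6564) = -166.6383°; ψ = atan2(-5.6566,1.3429) = -76.6453°
θ_1 = β − ψ = -89.9930°
θ_3 = φ − θ_1 − θ_2 = -120.0041° (wrapped to (-180°,180°])

-89.993 -135.003 -120.004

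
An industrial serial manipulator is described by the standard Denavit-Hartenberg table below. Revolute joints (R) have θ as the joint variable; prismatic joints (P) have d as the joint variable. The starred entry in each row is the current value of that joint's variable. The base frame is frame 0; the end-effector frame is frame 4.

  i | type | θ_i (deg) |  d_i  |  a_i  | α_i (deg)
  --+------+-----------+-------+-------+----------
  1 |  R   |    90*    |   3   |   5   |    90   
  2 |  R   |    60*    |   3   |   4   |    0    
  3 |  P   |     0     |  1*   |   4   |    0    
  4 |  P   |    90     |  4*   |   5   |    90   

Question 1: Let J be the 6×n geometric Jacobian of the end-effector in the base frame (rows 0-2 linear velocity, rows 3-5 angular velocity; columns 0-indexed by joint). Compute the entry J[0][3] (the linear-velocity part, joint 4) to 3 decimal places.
prismatic axis z_3 = (1.0000,-0.0000,0.0000)
J_v[:, 3] = z_3; J_ω[:, 3] = (0,0,0)
entry J[0][3] = 1.0000

1.000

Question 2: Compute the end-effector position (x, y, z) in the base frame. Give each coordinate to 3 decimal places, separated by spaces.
8.000 4.670 12.428

after link 1: o_1 = (0.0000, 5.0000, 3.0000)
after link 2: o_2 = (3.0000, 7.0000, 6.4641)
after link 3: o_3 = (4.0000, 9.0000, 9.9282)
after link 4: o_4 = (8.0000, 4.6699, 12.4282)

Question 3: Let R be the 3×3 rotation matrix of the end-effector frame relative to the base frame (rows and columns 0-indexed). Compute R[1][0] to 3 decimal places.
End-effector x-axis (col 0 of R) = (-0.0000,-0.8660,0.5000)
R[1][0] = -0.8660

-0.866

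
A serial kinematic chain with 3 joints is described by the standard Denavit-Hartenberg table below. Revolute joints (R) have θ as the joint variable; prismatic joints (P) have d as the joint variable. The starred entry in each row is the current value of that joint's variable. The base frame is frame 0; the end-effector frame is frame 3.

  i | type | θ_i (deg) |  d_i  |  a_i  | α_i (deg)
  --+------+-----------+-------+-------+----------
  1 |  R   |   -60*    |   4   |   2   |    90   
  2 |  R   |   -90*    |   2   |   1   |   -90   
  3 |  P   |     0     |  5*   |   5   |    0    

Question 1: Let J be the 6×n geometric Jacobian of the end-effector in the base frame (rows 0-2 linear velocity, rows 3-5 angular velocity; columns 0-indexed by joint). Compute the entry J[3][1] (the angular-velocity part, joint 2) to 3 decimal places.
axis z_1 = (-0.8660,-0.5000,0.0000); lever o_n−o_1 = (0.7679,-5.3301,-6.0000)
cross product → J_v[:, 1] = (3.0000,-5.1962,5.0000)
J_ω[:, 1] = z_1
entry J[3][1] = -0.8660

-0.866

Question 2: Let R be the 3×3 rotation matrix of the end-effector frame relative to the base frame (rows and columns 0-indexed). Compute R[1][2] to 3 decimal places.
-0.866

End-effector z-axis (col 2 of R) = (0.5000,-0.8660,0.0000)
R[1][2] = -0.8660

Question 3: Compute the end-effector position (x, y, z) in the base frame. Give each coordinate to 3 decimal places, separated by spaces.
after link 1: o_1 = (1.0000, -1.7321, 4.0000)
after link 2: o_2 = (-0.7321, -2.7321, 3.0000)
after link 3: o_3 = (1.7679, -7.0622, -2.0000)

1.768 -7.062 -2.000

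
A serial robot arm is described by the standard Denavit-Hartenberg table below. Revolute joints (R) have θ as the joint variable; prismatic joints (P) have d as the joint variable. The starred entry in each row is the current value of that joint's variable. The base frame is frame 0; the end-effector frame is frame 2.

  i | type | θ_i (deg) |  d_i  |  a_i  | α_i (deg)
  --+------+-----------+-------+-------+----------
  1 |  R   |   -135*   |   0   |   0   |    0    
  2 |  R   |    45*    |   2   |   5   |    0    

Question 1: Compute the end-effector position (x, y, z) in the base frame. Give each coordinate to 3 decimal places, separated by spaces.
0.000 -5.000 2.000

after link 1: o_1 = (0.0000, 0.0000, 0.0000)
after link 2: o_2 = (0.0000, -5.0000, 2.0000)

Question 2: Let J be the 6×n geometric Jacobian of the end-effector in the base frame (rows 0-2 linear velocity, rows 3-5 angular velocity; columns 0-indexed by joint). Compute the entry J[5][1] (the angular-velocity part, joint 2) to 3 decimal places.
1.000

axis z_1 = (0.0000,0.0000,1.0000); lever o_n−o_1 = (0.0000,-5.0000,2.0000)
cross product → J_v[:, 1] = (5.0000,0.0000,-0.0000)
J_ω[:, 1] = z_1
entry J[5][1] = 1.0000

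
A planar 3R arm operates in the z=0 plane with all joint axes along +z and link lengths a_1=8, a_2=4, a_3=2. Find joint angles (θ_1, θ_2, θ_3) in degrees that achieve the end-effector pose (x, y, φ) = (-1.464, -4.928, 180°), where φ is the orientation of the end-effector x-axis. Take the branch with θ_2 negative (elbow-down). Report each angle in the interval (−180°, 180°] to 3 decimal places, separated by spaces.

-60.000 -150.003 30.004

wrist centre = target − a_3·(cos φ, sin φ) = (0.5360, -4.9280)
cos θ_2 = (24.5725−8²−4²)/(2·8·4) = -0.8661; θ_2 = -150.0034° (elbow-down)
β = atan2(-4.9280,0.5360) = -83.7926°; ψ = atan2(-1.9998,4.5358) = -23.7924°
θ_1 = β − ψ = -60.0002°
θ_3 = φ − θ_1 − θ_2 = 30.0036° (wrapped to (-180°,180°])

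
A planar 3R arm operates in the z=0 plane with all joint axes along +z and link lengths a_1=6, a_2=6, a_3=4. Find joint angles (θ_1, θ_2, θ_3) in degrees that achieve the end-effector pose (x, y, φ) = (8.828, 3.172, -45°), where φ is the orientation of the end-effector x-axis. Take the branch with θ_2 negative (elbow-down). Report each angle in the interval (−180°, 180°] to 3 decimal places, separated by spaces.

wrist centre = target − a_3·(cos φ, sin φ) = (5.9996, 6.0004)
cos θ_2 = (72.0000−6²−6²)/(2·6·6) = 0.0000; θ_2 = -90.0000° (elbow-down)
β = atan2(6.0004,5.9996) = 45.0041°; ψ = atan2(-6.0000,6.0000) = -45.0000°
θ_1 = β − ψ = 90.0041°
θ_3 = φ − θ_1 − θ_2 = -45.0041° (wrapped to (-180°,180°])

90.004 -90.000 -45.004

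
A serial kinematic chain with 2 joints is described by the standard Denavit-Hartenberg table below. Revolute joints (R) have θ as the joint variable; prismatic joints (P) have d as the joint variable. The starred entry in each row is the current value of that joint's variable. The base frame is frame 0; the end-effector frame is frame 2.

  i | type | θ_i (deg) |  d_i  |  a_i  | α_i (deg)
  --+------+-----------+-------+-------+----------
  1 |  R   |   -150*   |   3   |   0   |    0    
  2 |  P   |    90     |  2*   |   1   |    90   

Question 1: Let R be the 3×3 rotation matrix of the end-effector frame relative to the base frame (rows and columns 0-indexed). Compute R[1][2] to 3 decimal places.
End-effector z-axis (col 2 of R) = (-0.8660,-0.5000,0.0000)
R[1][2] = -0.5000

-0.500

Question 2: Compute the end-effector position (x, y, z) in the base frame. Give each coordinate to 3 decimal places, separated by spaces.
after link 1: o_1 = (0.0000, 0.0000, 3.0000)
after link 2: o_2 = (0.5000, -0.8660, 5.0000)

0.500 -0.866 5.000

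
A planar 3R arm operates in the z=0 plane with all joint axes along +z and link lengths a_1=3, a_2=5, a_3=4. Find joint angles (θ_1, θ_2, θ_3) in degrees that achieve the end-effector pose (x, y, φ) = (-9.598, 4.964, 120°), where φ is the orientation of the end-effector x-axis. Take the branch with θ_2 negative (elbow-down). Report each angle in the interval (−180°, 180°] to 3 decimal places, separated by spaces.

-172.331 -30.006 -37.663

wrist centre = target − a_3·(cos φ, sin φ) = (-7.5980, 1.4999)
cos θ_2 = (59.9793−3²−5²)/(2·3·5) = 0.8660; θ_2 = -30.0056° (elbow-down)
β = atan2(1.4999,-7.5980) = 168.8330°; ψ = atan2(-2.5004,7.3299) = -18.8359°
θ_1 = β − ψ = 187.6689°
θ_3 = φ − θ_1 − θ_2 = -37.6633° (wrapped to (-180°,180°])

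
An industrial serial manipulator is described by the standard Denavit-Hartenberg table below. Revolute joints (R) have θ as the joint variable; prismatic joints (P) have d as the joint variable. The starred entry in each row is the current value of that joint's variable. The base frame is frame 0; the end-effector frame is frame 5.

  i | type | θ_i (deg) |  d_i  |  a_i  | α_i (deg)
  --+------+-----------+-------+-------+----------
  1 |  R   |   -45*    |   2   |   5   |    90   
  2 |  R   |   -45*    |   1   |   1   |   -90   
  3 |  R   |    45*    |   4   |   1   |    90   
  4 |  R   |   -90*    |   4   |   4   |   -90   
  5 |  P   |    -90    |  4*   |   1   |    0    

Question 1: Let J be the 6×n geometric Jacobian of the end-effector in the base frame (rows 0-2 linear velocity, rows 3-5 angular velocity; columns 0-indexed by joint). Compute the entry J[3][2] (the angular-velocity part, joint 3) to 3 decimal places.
0.500

axis z_2 = (0.5000,-0.5000,0.7071); lever o_n−o_2 = (3.5355,-3.5355,-5.0000)
cross product → J_v[:, 2] = (5.0000,5.0000,-0.0000)
J_ω[:, 2] = z_2
entry J[3][2] = 0.5000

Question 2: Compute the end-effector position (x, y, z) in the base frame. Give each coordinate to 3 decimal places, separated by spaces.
6.864 -8.278 -3.707

after link 1: o_1 = (3.5355, -3.5355, 2.0000)
after link 2: o_2 = (3.3284, -4.7426, 1.2929)
after link 3: o_3 = (6.1820, -6.5962, 3.6213)
after link 4: o_4 = (3.5962, -8.0104, -1.2071)
after link 5: o_5 = (6.8640, -8.2782, -3.7071)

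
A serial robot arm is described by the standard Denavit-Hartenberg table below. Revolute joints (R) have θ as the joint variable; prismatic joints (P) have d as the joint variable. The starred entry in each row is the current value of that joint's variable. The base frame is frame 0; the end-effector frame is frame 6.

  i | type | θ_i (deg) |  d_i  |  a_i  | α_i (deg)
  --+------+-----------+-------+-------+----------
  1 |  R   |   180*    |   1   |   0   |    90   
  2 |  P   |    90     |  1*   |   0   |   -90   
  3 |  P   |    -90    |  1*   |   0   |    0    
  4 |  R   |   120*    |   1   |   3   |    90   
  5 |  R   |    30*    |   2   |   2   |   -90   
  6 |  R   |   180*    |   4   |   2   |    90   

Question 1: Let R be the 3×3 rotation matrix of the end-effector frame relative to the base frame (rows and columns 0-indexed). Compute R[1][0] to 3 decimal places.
0.433

End-effector x-axis (col 0 of R) = (-0.5000,0.4330,-0.7500)
R[1][0] = 0.4330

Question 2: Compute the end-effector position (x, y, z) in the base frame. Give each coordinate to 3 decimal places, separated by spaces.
5.464 2.232 2.866

after link 1: o_1 = (0.0000, 0.0000, 1.0000)
after link 2: o_2 = (0.0000, 1.0000, 1.0000)
after link 3: o_3 = (1.0000, 1.0000, 1.0000)
after link 4: o_4 = (2.0000, -0.5000, 3.5981)
after link 5: o_5 = (3.0000, 0.3660, 6.0981)
after link 6: o_6 = (5.4641, 2.2321, 2.8660)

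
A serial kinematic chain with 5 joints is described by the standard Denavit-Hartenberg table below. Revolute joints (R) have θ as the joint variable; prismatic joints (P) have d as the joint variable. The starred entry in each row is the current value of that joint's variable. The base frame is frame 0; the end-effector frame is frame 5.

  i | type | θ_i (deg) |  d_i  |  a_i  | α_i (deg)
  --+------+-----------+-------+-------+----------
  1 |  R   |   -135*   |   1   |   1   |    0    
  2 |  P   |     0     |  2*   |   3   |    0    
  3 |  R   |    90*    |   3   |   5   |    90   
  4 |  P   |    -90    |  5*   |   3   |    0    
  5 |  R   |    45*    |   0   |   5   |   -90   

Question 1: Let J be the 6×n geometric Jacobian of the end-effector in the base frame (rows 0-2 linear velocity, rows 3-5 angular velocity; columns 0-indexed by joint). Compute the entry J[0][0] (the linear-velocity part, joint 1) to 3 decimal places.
12.399

axis z_0 = ẑ; lever o_n−o_0 = (-0.3284,-12.3995,-0.5355)
cross product → J_v[:, 0] = (12.3995,-0.3284,0.0000)
J_ω[:, 0] = z_0
entry J[0][0] = 12.3995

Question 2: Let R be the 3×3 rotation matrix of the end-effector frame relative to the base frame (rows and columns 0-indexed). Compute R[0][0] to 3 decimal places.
End-effector x-axis (col 0 of R) = (0.5000,-0.5000,-0.7071)
R[0][0] = 0.5000

0.500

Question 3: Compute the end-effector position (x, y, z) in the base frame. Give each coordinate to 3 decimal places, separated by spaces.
after link 1: o_1 = (-0.7071, -0.7071, 1.0000)
after link 2: o_2 = (-2.8284, -2.8284, 3.0000)
after link 3: o_3 = (0.7071, -6.3640, 6.0000)
after link 4: o_4 = (-2.8284, -9.8995, 3.0000)
after link 5: o_5 = (-0.3284, -12.3995, -0.5355)

-0.328 -12.399 -0.536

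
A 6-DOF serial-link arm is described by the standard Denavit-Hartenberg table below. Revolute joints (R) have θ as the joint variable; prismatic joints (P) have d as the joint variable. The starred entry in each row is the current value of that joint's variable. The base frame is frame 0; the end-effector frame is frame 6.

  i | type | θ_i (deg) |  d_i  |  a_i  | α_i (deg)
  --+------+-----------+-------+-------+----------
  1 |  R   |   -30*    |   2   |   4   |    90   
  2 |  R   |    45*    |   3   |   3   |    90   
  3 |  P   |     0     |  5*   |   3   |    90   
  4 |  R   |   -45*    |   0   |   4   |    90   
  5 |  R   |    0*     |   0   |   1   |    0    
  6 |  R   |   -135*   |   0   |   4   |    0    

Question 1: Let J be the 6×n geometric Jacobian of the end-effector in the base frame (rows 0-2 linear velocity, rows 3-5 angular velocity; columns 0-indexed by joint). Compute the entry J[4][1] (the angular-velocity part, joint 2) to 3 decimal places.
-0.866

axis z_1 = (-0.5000,-0.8660,0.0000); lever o_n−o_1 = (3.8219,-8.9367,2.8787)
cross product → J_v[:, 1] = (-2.4930,1.4393,7.7782)
J_ω[:, 1] = z_1
entry J[4][1] = -0.8660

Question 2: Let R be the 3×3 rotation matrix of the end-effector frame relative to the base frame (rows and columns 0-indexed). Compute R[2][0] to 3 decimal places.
End-effector x-axis (col 0 of R) = (-0.3536,-0.6124,-0.7071)
R[2][0] = -0.7071

-0.707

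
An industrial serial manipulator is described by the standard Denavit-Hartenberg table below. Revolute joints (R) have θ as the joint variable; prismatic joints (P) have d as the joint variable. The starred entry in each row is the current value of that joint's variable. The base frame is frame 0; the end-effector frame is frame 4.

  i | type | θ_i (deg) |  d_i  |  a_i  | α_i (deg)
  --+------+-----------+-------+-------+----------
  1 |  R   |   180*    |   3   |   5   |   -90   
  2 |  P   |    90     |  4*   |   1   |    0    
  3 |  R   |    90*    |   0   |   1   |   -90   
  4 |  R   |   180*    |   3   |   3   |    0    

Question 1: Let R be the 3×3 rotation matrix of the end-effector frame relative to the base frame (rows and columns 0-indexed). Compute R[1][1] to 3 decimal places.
End-effector y-axis (col 1 of R) = (-0.0000,-1.0000,0.0000)
R[1][1] = -1.0000

-1.000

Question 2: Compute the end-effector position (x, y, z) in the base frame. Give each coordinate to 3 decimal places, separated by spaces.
after link 1: o_1 = (-5.0000, 0.0000, 3.0000)
after link 2: o_2 = (-5.0000, -4.0000, 2.0000)
after link 3: o_3 = (-4.0000, -4.0000, 2.0000)
after link 4: o_4 = (-7.0000, -4.0000, 5.0000)

-7.000 -4.000 5.000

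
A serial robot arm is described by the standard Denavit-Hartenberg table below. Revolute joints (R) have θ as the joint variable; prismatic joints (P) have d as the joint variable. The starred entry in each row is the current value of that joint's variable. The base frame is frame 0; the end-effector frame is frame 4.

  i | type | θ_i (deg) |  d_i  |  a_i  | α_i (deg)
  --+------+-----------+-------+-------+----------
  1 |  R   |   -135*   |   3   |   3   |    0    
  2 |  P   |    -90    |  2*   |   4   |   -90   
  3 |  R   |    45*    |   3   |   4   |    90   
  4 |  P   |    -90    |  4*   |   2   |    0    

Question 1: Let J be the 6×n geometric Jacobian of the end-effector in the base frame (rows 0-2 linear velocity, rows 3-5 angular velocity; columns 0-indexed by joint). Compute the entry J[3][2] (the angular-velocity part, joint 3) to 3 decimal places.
axis z_2 = (-0.7071,-0.7071,0.0000); lever o_n−o_2 = (-4.7071,3.2929,0.0000)
cross product → J_v[:, 2] = (-0.0000,-0.0000,-5.6569)
J_ω[:, 2] = z_2
entry J[3][2] = -0.7071

-0.707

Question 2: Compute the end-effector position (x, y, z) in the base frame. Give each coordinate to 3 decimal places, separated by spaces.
-9.657 4.000 5.000

after link 1: o_1 = (-2.1213, -2.1213, 3.0000)
after link 2: o_2 = (-4.9497, 0.7071, 5.0000)
after link 3: o_3 = (-9.0711, 0.5858, 2.1716)
after link 4: o_4 = (-9.6569, 4.0000, 5.0000)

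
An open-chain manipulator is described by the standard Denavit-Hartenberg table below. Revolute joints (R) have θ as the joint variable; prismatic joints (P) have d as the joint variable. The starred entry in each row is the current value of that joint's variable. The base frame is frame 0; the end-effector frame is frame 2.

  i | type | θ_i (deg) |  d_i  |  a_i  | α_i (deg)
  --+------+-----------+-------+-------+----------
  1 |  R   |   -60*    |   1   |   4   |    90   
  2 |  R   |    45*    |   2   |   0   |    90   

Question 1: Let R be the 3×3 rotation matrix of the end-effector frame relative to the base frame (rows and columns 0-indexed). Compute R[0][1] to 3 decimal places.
End-effector y-axis (col 1 of R) = (-0.8660,-0.5000,0.0000)
R[0][1] = -0.8660

-0.866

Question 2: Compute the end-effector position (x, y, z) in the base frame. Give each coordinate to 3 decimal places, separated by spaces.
after link 1: o_1 = (2.0000, -3.4641, 1.0000)
after link 2: o_2 = (0.2679, -4.4641, 1.0000)

0.268 -4.464 1.000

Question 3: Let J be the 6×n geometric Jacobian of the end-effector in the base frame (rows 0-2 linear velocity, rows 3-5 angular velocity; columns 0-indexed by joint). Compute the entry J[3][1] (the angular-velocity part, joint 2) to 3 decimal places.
axis z_1 = (-0.8660,-0.5000,0.0000); lever o_n−o_1 = (-1.7321,-1.0000,0.0000)
cross product → J_v[:, 1] = (-0.0000,0.0000,-0.0000)
J_ω[:, 1] = z_1
entry J[3][1] = -0.8660

-0.866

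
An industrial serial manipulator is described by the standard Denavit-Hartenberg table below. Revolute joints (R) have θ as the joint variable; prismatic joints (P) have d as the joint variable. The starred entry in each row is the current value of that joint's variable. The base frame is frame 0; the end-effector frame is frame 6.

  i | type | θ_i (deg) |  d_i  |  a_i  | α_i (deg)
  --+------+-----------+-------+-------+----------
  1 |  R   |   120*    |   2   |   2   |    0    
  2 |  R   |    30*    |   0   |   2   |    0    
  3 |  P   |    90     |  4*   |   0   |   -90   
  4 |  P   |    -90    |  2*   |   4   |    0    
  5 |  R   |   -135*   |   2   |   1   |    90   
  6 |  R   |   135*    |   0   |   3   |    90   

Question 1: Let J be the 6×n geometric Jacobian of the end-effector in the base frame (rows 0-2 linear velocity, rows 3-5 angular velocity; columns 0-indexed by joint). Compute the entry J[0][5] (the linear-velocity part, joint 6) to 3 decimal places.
-2.587

axis z_5 = (-0.3536,-0.6124,-0.7071); lever o_n−o_5 = (1.0871,-2.3597,1.5000)
cross product → J_v[:, 5] = (-2.5871,-0.2384,1.5000)
J_ω[:, 5] = z_5
entry J[0][5] = -2.5871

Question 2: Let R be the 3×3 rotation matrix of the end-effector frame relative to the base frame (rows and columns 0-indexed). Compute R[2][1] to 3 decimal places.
End-effector y-axis (col 1 of R) = (-0.3536,-0.6124,-0.7071)
R[2][1] = -0.7071

-0.707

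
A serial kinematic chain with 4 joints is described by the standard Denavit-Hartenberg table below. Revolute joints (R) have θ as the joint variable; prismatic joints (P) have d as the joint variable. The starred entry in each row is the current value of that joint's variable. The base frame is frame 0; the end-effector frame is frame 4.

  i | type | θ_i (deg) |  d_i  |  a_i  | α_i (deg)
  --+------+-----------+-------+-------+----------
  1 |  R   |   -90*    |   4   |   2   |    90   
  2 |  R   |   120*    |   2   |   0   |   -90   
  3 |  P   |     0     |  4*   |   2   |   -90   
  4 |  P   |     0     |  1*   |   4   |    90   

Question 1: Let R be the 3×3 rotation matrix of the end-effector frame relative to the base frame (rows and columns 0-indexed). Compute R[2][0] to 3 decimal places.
0.866

End-effector x-axis (col 0 of R) = (0.0000,0.5000,0.8660)
R[2][0] = 0.8660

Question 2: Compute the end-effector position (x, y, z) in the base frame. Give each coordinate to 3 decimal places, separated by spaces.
-1.000 4.464 7.196

after link 1: o_1 = (0.0000, -2.0000, 4.0000)
after link 2: o_2 = (-2.0000, -2.0000, 4.0000)
after link 3: o_3 = (-2.0000, 2.4641, 3.7321)
after link 4: o_4 = (-1.0000, 4.4641, 7.1962)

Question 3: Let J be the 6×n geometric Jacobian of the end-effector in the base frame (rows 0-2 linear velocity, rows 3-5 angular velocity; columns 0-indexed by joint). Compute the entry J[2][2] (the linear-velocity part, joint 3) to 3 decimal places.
prismatic axis z_2 = (-0.0000,0.8660,-0.5000)
J_v[:, 2] = z_2; J_ω[:, 2] = (0,0,0)
entry J[2][2] = -0.5000

-0.500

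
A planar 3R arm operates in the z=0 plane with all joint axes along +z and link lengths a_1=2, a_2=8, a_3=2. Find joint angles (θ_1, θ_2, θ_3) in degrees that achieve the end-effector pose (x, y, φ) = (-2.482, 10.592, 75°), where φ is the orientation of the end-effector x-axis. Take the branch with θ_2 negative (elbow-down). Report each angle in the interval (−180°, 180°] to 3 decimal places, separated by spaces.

158.218 -60.008 -23.210

wrist centre = target − a_3·(cos φ, sin φ) = (-2.9996, 8.6601)
cos θ_2 = (83.9960−2²−8²)/(2·2·8) = 0.4999; θ_2 = -60.0083° (elbow-down)
β = atan2(8.6601,-2.9996) = 109.1047°; ψ = atan2(-6.9288,5.9990) = -49.1137°
θ_1 = β − ψ = 158.2184°
θ_3 = φ − θ_1 − θ_2 = -23.2101° (wrapped to (-180°,180°])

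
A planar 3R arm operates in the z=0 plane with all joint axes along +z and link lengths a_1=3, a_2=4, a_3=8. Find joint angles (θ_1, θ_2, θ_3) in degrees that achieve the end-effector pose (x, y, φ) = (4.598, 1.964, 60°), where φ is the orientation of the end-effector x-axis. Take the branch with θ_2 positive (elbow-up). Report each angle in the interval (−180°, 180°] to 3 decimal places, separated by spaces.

-136.260 89.998 106.262

wrist centre = target − a_3·(cos φ, sin φ) = (0.5980, -4.9642)
cos θ_2 = (25.0009−3²−4²)/(2·3·4) = 0.0000; θ_2 = 89.9978° (elbow-up)
β = atan2(-4.9642,0.5980) = -83.1311°; ψ = atan2(4.0000,3.0002) = 53.1287°
θ_1 = β − ψ = -136.2598°
θ_3 = φ − θ_1 − θ_2 = 106.2620° (wrapped to (-180°,180°])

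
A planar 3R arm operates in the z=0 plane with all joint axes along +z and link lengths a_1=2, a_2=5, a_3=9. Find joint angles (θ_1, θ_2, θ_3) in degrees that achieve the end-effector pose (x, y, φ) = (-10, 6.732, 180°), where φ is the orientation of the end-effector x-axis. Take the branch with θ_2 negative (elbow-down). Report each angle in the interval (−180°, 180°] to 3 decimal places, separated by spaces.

120.003 -30.004 90.001

wrist centre = target − a_3·(cos φ, sin φ) = (-1.0000, 6.7320)
cos θ_2 = (46.3198−2²−5²)/(2·2·5) = 0.8660; θ_2 = -30.0039° (elbow-down)
β = atan2(6.7320,-1.0000) = 98.4492°; ψ = atan2(-2.5003,6.3300) = -21.5537°
θ_1 = β − ψ = 120.0029°
θ_3 = φ − θ_1 − θ_2 = 90.0010° (wrapped to (-180°,180°])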